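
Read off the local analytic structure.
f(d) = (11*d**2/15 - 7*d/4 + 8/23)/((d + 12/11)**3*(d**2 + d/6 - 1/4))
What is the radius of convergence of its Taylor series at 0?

Denominator factor (d + 12/11)^3: pole of order 3 at -12/11, modulus 12/11.
Denominator factor (d**2 + d/6 - 1/4): discriminant 37/36, real irrational roots -1/12 + (1/12)*sqrt(37) and -1/12 - (1/12)*sqrt(37); poles of order 1, moduli -1/12 + (1/12)*sqrt(37) and 1/12 + (1/12)*sqrt(37).
The radius of convergence is the smallest modulus among the singular points: -1/12 + (1/12)*sqrt(37).

The radius of convergence is -1/12 + (1/12)*sqrt(37).


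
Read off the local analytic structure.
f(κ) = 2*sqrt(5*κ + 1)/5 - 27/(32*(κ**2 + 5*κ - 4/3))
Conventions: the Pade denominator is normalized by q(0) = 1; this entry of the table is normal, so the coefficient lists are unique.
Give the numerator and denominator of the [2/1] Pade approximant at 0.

The Pade approximant has numerator coefficients [661/640, -3661837/2129536, -18118711/2129536]; denominator coefficients [1, -328135/66548].

Taylor coefficients needed (expand at 0): a_0 = 661/640, a_1 = 1727/512, a_2 = 16637/2048, a_3 = 328135/8192.
Write the denominator as Q(κ) = 1 + q1*κ. Requiring Q*f - P = O(κ^4) with deg P <= 2 kills the coefficients of κ^3..κ^3 in Q*f:
  κ^3: a_3 + q1*a_2 = 0, i.e. 328135/8192 + (16637/2048)*q1 = 0.
Solving this linear system: q1 = -328135/66548.
The numerator is Q*f truncated at degree 2: P0 = a_0 = 661/640; P1 = a_1 + q1*a_0 = -3661837/2129536; P2 = a_2 + q1*a_1 = -18118711/2129536.


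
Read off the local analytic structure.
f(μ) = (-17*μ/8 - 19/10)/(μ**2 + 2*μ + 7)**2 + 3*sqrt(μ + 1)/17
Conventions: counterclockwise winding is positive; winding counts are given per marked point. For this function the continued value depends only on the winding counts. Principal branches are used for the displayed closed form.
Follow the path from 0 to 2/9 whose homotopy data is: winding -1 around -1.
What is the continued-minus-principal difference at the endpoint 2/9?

The rational part is single-valued and drops out of the difference; each branch term changes only by its own monodromy.
(3/17)*sqrt(1 - μ/(-1)): winding -1 is odd, the square root flips sign, contributing -2*(3/17)*sqrt(1 - (2/9)/(-1)) = -2*(3/17)*sqrt(11/9) = -(2/17)*sqrt(11).
Summing the contributions at μ = 2/9 gives -(2/17)*sqrt(11).

Continued minus principal equals -(2/17)*sqrt(11).


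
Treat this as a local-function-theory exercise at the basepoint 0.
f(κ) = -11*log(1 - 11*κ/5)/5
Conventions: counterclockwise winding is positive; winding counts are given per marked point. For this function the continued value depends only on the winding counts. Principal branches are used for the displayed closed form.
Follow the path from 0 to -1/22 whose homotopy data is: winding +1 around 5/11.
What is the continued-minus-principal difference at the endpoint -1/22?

Continued minus principal equals -(22/5)*pi*i.

The rational part is single-valued and drops out of the difference; each branch term changes only by its own monodromy.
(-11/5)*log(1 - κ/(5/11)): each positive loop around 5/11 adds 2*pi*i to the log, so winding +1 contributes (-11/5)*(1)*2*pi*i = -(22/5)*pi*i.
Summing the contributions at κ = -1/22 gives -(22/5)*pi*i.


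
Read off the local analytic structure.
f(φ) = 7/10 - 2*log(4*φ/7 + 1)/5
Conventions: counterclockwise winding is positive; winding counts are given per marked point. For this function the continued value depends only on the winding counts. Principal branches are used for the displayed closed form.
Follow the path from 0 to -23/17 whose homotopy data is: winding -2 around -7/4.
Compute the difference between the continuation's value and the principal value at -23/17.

The rational part is single-valued and drops out of the difference; each branch term changes only by its own monodromy.
(-2/5)*log(1 - φ/(-7/4)): each positive loop around -7/4 adds 2*pi*i to the log, so winding -2 contributes (-2/5)*(-2)*2*pi*i = (8/5)*pi*i.
Summing the contributions at φ = -23/17 gives (8/5)*pi*i.

Continued minus principal equals (8/5)*pi*i.


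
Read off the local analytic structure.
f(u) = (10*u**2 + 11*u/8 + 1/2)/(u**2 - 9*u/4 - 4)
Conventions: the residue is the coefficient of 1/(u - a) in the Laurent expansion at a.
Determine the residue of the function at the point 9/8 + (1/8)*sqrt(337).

The residue is 191/16 + (4311/5392)*sqrt(337).

The factor u**2 - 9*u/4 - 4 splits as (u - a)(u - a') with a = 9/8 + (1/8)*sqrt(337), a' = 9/8 - (1/8)*sqrt(337). At the order-1 pole a set g(u) = (u - a)*f(u) = [10*u**2 + 11*u/8 + 1/2] / (u - a').
Simple pole: residue = g(a) at a = 9/8 + (1/8)*sqrt(337), which is 191/16 + (4311/5392)*sqrt(337).


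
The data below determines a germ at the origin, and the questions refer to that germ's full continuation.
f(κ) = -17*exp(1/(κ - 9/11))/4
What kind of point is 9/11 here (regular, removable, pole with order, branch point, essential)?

The point is an essential singularity.

The exponent 1/(κ - (9/11)) has a pole at 9/11, so exp(1/(κ - (9/11))) takes every nonzero value near it: an essential singularity (not a pole of any order).


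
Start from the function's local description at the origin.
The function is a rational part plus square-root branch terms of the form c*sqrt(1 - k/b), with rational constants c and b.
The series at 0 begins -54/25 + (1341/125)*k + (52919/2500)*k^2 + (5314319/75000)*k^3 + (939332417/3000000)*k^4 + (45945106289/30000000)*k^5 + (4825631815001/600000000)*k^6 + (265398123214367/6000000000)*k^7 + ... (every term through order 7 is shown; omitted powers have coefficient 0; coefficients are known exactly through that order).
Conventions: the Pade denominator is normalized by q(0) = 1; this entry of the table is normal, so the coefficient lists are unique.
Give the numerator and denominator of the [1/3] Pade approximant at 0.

The Pade approximant has numerator coefficients [-54/25, 106407633/6549100]; denominator coefficients [1, -60248147/23576760, -136369163/47153520, -6724011035/1018516032].

Taylor coefficients needed (read off): a_0 = -54/25, a_1 = 1341/125, a_2 = 52919/2500, a_3 = 5314319/75000, a_4 = 939332417/3000000.
Write the denominator as Q(k) = 1 + q1*k + q2*k^2 + q3*k^3. Requiring Q*f - P = O(k^5) with deg P <= 1 kills the coefficients of k^2..k^4 in Q*f:
  k^2: a_2 + q1*a_1 + q2*a_0 = 0, i.e. 52919/2500 + (1341/125)*q1 + (-54/25)*q2 = 0.
  k^3: a_3 + q1*a_2 + q2*a_1 + q3*a_0 = 0, i.e. 5314319/75000 + (52919/2500)*q1 + (1341/125)*q2 + (-54/25)*q3 = 0.
  k^4: a_4 + q1*a_3 + q2*a_2 + q3*a_1 = 0, i.e. 939332417/3000000 + (5314319/75000)*q1 + (52919/2500)*q2 + (1341/125)*q3 = 0.
Solving this linear system: q1 = -60248147/23576760, q2 = -136369163/47153520, q3 = -6724011035/1018516032.
The numerator is Q*f truncated at degree 1: P0 = a_0 = -54/25; P1 = a_1 + q1*a_0 = 106407633/6549100.


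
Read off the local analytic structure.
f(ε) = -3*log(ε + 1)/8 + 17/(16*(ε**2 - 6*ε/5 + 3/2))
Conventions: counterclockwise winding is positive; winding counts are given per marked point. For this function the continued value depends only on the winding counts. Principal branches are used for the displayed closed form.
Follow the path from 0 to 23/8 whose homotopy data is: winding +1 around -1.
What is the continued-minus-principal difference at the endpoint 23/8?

Continued minus principal equals -(3/4)*pi*i.

The rational part is single-valued and drops out of the difference; each branch term changes only by its own monodromy.
(-3/8)*log(1 - ε/(-1)): each positive loop around -1 adds 2*pi*i to the log, so winding +1 contributes (-3/8)*(1)*2*pi*i = -(3/4)*pi*i.
Summing the contributions at ε = 23/8 gives -(3/4)*pi*i.


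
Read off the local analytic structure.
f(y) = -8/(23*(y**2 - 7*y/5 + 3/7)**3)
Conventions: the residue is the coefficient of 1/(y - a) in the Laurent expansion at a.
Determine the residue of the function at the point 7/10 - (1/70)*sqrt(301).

The factor y**2 - 7*y/5 + 3/7 splits as (y - a)(y - a') with a = 7/10 - (1/70)*sqrt(301), a' = 7/10 + (1/70)*sqrt(301). At the order-3 pole a set g(y) = (y - a)^3*f(y) = [-8/23] / (y - a')^3.
Order-3 pole: residue = g''(a)/2; g''(7/10 - (1/70)*sqrt(301)) = (14700000/1828661)*sqrt(301), so the residue is (7350000/1828661)*sqrt(301).

The residue is (7350000/1828661)*sqrt(301).


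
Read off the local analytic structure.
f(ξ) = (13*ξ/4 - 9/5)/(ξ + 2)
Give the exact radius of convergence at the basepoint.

The radius of convergence is 2.

Denominator factor (ξ + 2): pole of order 1 at -2, modulus 2.
The radius of convergence is the smallest modulus among the singular points: 2.


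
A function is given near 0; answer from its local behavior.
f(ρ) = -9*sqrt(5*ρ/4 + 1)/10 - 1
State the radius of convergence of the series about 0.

The radius of convergence is 4/5.

Branch term (-9/10)*sqrt(1 - ρ/(-4/5)): its argument vanishes at ρ = -4/5, a square-root branch point, modulus 4/5.
The radius of convergence is the smallest modulus among the singular points: 4/5.


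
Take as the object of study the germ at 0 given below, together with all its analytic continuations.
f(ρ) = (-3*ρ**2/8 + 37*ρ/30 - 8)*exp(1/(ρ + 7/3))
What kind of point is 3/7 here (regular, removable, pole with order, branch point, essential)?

There is no denominator, hence no pole anywhere.
The essential point of exp(1/(ρ - (-7/3))) is -7/3, not 3/7.
So the germ continues analytically to 3/7.

The point is a regular point.


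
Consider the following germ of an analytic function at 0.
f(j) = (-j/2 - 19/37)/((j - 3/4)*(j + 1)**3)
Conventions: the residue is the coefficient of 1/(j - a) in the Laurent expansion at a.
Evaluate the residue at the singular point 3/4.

The residue is -2104/12691.

At the order-1 pole 3/4 set g(j) = (j - (3/4))*f(j) = (-j/2 - 19/37)/(j + 1)**3.
Simple pole: residue = g(a) at a = 3/4, which is -2104/12691.


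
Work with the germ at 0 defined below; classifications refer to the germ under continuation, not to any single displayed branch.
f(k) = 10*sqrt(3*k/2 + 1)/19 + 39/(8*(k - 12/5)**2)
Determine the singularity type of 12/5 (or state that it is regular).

The denominator factor k - 12/5 vanishes at 12/5 and appears to the power 2; the numerator there equals 39/8, nonzero, and no other factor vanishes.
The branch terms are analytic at this point.
Hence a pole whose order is the multiplicity, 2.

The point is a pole of order 2.


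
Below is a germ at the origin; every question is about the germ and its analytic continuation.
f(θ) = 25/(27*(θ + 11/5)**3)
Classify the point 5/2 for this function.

The point is a regular point.

Denominator factors: θ + 11/5 = 47/10 at θ = 5/2 — none vanishes.
So the germ continues analytically to 5/2.


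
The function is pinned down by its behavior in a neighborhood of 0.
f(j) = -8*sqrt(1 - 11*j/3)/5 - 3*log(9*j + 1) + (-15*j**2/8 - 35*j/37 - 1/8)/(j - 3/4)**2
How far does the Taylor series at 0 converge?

Denominator factor (j - 3/4)^2: pole of order 2 at 3/4, modulus 3/4.
Branch term (-8/5)*sqrt(1 - j/(3/11)): its argument vanishes at j = 3/11, a square-root branch point, modulus 3/11.
Branch term (-3)*log(1 - j/(-1/9)): its argument vanishes at j = -1/9, a logarithmic branch point, modulus 1/9.
The radius of convergence is the smallest modulus among the singular points: 1/9.

The radius of convergence is 1/9.


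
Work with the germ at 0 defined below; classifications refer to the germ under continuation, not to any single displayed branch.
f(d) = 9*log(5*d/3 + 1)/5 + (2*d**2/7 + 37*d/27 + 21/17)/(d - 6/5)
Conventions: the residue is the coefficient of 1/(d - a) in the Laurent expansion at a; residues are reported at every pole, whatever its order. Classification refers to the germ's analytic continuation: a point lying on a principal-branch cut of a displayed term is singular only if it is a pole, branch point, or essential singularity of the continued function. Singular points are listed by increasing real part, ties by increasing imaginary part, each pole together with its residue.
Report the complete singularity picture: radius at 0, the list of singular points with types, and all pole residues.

Denominator factor (d - 6/5): pole of order 1 at 6/5, modulus 6/5.
Branch term (9/5)*log(1 - d/(-3/5)): its argument vanishes at d = -3/5, a logarithmic branch point, modulus 3/5.
The radius of convergence is the smallest modulus among the singular points: 3/5.
The branch term is analytic at 6/5 and contributes nothing to the residue; only the rational part matters.
At the order-1 pole 6/5 set g(d) = (d - (6/5))*(rational part) = 2*d**2/7 + 37*d/27 + 21/17.
Simple pole: residue = g(a) at a = 6/5, which is 88121/26775.
List the singular points by increasing real part (a conjugate pair: the negative imaginary part first).

Radius of convergence at 0: 3/5.
At -3/5: a logarithmic branch point.
At 6/5: a pole of order 1; residue 88121/26775.


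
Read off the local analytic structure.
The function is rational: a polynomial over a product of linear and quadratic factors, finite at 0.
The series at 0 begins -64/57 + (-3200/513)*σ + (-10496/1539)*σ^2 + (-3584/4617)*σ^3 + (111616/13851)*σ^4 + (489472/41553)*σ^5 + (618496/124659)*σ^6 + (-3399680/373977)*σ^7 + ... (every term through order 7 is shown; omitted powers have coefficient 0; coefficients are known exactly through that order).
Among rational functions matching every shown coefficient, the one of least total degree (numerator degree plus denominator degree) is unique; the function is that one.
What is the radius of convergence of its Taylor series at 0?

No rational of total degree below 3 reproduces all 8 coefficients; solving the [1/2] Pade equations on them gives f(σ) = (-32*σ/9 - 16/19)/(σ**2 - σ + 3/4), whose expansion matches every shown term.
Denominator factor (σ**2 - σ + 3/4): discriminant -2, complex-conjugate roots (1/2) + ((1/2)*sqrt(2))*i and (1/2) - ((1/2)*sqrt(2))*i; poles of order 1, moduli (1/2)*sqrt(3) and (1/2)*sqrt(3).
The radius of convergence is the smallest modulus among the singular points: (1/2)*sqrt(3).

The radius of convergence is (1/2)*sqrt(3).


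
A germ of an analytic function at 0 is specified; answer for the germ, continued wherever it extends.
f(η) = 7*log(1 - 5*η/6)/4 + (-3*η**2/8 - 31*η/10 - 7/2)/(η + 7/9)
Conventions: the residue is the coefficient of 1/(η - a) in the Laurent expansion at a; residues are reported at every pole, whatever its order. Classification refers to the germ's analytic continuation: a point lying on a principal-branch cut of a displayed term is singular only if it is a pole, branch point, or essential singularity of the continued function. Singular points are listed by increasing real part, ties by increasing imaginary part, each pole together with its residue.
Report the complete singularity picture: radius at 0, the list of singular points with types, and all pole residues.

Radius of convergence at 0: 7/9.
At -7/9: a pole of order 1; residue -1421/1080.
At 6/5: a logarithmic branch point.

Denominator factor (η + 7/9): pole of order 1 at -7/9, modulus 7/9.
Branch term (7/4)*log(1 - η/(6/5)): its argument vanishes at η = 6/5, a logarithmic branch point, modulus 6/5.
The radius of convergence is the smallest modulus among the singular points: 7/9.
The branch term is analytic at -7/9 and contributes nothing to the residue; only the rational part matters.
At the order-1 pole -7/9 set g(η) = (η - (-7/9))*(rational part) = -3*η**2/8 - 31*η/10 - 7/2.
Simple pole: residue = g(a) at a = -7/9, which is -1421/1080.
List the singular points by increasing real part (a conjugate pair: the negative imaginary part first).


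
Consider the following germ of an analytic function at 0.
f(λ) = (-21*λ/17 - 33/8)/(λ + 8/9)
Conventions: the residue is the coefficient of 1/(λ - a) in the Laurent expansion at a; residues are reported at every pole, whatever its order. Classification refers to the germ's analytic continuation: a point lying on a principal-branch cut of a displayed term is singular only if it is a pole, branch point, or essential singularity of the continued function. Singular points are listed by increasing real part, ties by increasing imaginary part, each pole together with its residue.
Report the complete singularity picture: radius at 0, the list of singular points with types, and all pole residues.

Denominator factor (λ + 8/9): pole of order 1 at -8/9, modulus 8/9.
The radius of convergence is the smallest modulus among the singular points: 8/9.
At the order-1 pole -8/9 set g(λ) = (λ - (-8/9))*f(λ) = -21*λ/17 - 33/8.
Simple pole: residue = g(a) at a = -8/9, which is -1235/408.

Radius of convergence at 0: 8/9.
At -8/9: a pole of order 1; residue -1235/408.


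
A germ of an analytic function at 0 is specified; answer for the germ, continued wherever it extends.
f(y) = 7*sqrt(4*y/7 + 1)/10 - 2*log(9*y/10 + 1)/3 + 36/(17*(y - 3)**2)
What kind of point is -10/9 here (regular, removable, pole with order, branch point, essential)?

The term (-2/3)*log(1 - y/(-10/9)) has argument 1 - -10/9/(-10/9) = 0 at -10/9: a logarithmic (infinitely-sheeted) branch point; the remaining terms are analytic or single-valued there.

The point is a logarithmic branch point.


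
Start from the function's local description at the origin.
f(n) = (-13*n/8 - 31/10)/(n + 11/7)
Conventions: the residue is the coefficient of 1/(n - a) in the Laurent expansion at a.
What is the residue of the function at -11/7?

At the order-1 pole -11/7 set g(n) = (n - (-11/7))*f(n) = -13*n/8 - 31/10.
Simple pole: residue = g(a) at a = -11/7, which is -153/280.

The residue is -153/280.


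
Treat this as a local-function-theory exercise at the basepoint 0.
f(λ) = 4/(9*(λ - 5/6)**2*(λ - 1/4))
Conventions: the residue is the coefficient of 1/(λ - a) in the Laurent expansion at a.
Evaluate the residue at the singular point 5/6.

At the order-2 pole 5/6 set g(λ) = (λ - (5/6))^2*f(λ) = 4/(9*(λ - 1/4)).
Order-2 pole: residue = g'(a); g'(5/6) = -64/49, so the residue is -64/49.

The residue is -64/49.


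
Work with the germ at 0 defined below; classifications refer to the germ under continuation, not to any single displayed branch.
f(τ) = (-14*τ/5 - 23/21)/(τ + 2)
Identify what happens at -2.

The point is a pole of order 1.

The denominator factor τ + 2 vanishes at -2 and appears to the power 1; the numerator there equals 473/105, nonzero, and no other factor vanishes.
Hence a pole whose order is the multiplicity, 1.


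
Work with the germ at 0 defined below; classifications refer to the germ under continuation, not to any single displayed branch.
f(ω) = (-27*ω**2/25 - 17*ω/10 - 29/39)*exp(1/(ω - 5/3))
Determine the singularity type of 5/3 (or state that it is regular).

The exponent 1/(ω - (5/3)) has a pole at 5/3, so exp(1/(ω - (5/3))) takes every nonzero value near it: an essential singularity (not a pole of any order).

The point is an essential singularity.


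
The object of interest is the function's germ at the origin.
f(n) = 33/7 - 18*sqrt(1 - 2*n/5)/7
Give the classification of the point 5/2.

The point is an algebraic (square-root) branch point.

The term (-18/7)*sqrt(1 - n/(5/2)) has argument 1 - 5/2/(5/2) = 0 at 5/2: a square-root (algebraic, two-sheeted) branch point; the remaining terms are analytic or single-valued there.


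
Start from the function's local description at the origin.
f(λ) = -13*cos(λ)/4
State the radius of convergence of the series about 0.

The factor cos(λ) is entire and contributes no finite singular point.
The polynomial part has no poles.
No finite singular points: the Taylor series at 0 converges everywhere.

The radius of convergence is infinite.


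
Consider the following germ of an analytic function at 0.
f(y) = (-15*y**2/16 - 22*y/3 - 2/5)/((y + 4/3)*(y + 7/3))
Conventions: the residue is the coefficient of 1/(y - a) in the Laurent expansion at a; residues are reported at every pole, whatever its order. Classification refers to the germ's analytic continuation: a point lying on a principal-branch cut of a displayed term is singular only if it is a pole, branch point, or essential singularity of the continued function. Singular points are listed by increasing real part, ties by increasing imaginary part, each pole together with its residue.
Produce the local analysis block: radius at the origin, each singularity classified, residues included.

Denominator factor (y + 7/3): pole of order 1 at -7/3, modulus 7/3.
Denominator factor (y + 4/3): pole of order 1 at -4/3, modulus 4/3.
The radius of convergence is the smallest modulus among the singular points: 4/3.
At the order-1 pole -7/3 set g(y) = (y - (-7/3))*f(y) = (-15*y**2/16 - 22*y/3 - 2/5)/(y + 4/3).
Simple pole: residue = g(a) at a = -7/3, which is -8357/720.
At the order-1 pole -4/3 set g(y) = (y - (-4/3))*f(y) = (-15*y**2/16 - 22*y/3 - 2/5)/(y + 7/3).
Simple pole: residue = g(a) at a = -4/3, which is 347/45.
List the singular points by increasing real part (a conjugate pair: the negative imaginary part first).

Radius of convergence at 0: 4/3.
At -7/3: a pole of order 1; residue -8357/720.
At -4/3: a pole of order 1; residue 347/45.


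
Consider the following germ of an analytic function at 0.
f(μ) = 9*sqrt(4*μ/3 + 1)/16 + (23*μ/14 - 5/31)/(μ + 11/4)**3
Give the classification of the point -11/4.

The point is a pole of order 3.

The denominator factor μ + 11/4 vanishes at -11/4 and appears to the power 3; the numerator there equals -8123/1736, nonzero, and no other factor vanishes.
The branch terms are analytic at this point.
Hence a pole whose order is the multiplicity, 3.


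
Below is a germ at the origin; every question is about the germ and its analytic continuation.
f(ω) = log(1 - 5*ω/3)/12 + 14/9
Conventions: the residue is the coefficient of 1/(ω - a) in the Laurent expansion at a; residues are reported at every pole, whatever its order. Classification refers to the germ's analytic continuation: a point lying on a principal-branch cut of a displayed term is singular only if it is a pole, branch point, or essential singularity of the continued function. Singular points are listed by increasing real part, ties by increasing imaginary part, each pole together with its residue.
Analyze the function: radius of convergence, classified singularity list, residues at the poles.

Radius of convergence at 0: 3/5.
At 3/5: a logarithmic branch point.

Branch term (1/12)*log(1 - ω/(3/5)): its argument vanishes at ω = 3/5, a logarithmic branch point, modulus 3/5.
The radius of convergence is the smallest modulus among the singular points: 3/5.


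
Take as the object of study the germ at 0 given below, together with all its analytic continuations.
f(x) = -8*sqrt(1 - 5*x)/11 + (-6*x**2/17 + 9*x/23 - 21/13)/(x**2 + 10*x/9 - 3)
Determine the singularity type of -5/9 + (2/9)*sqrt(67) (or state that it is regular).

The denominator factor x**2 + 10*x/9 - 3 vanishes at -5/9 + (2/9)*sqrt(67) and appears to the power 1; the numerator there equals -426746/137241 + (1838/10557)*sqrt(67), nonzero, and no other factor vanishes.
The branch terms are analytic at this point.
Hence a pole whose order is the multiplicity, 1.

The point is a pole of order 1.


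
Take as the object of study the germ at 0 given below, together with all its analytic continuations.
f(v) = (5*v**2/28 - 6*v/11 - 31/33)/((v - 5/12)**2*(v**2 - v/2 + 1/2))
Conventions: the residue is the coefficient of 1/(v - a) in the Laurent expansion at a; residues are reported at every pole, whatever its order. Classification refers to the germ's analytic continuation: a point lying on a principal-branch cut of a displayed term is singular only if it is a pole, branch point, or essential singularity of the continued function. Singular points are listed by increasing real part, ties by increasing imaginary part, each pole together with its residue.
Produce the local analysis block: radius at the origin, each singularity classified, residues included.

Radius of convergence at 0: 5/12.
At (1/4) - ((1/4)*sqrt(7))*i: a pole of order 1; residue (-154881/345653) + ((1707555/2419571)*sqrt(7))*i.
At (1/4) + ((1/4)*sqrt(7))*i: a pole of order 1; residue (-154881/345653) - ((1707555/2419571)*sqrt(7))*i.
At 5/12: a pole of order 2; residue 309762/345653.

Denominator factor (v**2 - v/2 + 1/2): discriminant -7/4, complex-conjugate roots (1/4) + ((1/4)*sqrt(7))*i and (1/4) - ((1/4)*sqrt(7))*i; poles of order 1, moduli (1/2)*sqrt(2) and (1/2)*sqrt(2).
Denominator factor (v - 5/12)^2: pole of order 2 at 5/12, modulus 5/12.
The radius of convergence is the smallest modulus among the singular points: 5/12.
The factor v**2 - v/2 + 1/2 splits as (v - a)(v - a') with a = (1/4) - ((1/4)*sqrt(7))*i, a' = (1/4) + ((1/4)*sqrt(7))*i. At the order-1 pole a set g(v) = (v - a)*f(v) = [(5*v**2/28 - 6*v/11 - 31/33)/(v - 5/12)**2] / (v - a').
Simple pole: residue = g(a) at a = (1/4) - ((1/4)*sqrt(7))*i, which is (-154881/345653) + ((1707555/2419571)*sqrt(7))*i.
The factor v**2 - v/2 + 1/2 splits as (v - a)(v - a') with a = (1/4) + ((1/4)*sqrt(7))*i, a' = (1/4) - ((1/4)*sqrt(7))*i. At the order-1 pole a set g(v) = (v - a)*f(v) = [(5*v**2/28 - 6*v/11 - 31/33)/(v - 5/12)**2] / (v - a').
Simple pole: residue = g(a) at a = (1/4) + ((1/4)*sqrt(7))*i, which is (-154881/345653) - ((1707555/2419571)*sqrt(7))*i.
At the order-2 pole 5/12 set g(v) = (v - (5/12))^2*f(v) = (5*v**2/28 - 6*v/11 - 31/33)/(v**2 - v/2 + 1/2).
Order-2 pole: residue = g'(a); g'(5/12) = 309762/345653, so the residue is 309762/345653.
List the singular points by increasing real part (a conjugate pair: the negative imaginary part first).


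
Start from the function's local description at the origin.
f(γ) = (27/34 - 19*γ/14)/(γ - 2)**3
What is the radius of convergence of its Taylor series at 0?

Denominator factor (γ - 2)^3: pole of order 3 at 2, modulus 2.
The radius of convergence is the smallest modulus among the singular points: 2.

The radius of convergence is 2.


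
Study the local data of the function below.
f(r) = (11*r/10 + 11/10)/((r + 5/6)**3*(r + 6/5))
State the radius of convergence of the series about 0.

Denominator factor (r + 6/5): pole of order 1 at -6/5, modulus 6/5.
Denominator factor (r + 5/6)^3: pole of order 3 at -5/6, modulus 5/6.
The radius of convergence is the smallest modulus among the singular points: 5/6.

The radius of convergence is 5/6.


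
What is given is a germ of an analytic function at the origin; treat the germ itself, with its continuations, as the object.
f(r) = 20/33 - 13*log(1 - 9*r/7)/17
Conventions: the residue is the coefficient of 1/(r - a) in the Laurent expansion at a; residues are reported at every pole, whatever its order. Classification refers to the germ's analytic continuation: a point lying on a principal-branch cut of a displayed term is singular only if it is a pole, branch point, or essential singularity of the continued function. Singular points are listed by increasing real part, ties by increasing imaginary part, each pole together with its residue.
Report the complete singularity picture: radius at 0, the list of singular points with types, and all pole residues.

Radius of convergence at 0: 7/9.
At 7/9: a logarithmic branch point.

Branch term (-13/17)*log(1 - r/(7/9)): its argument vanishes at r = 7/9, a logarithmic branch point, modulus 7/9.
The radius of convergence is the smallest modulus among the singular points: 7/9.


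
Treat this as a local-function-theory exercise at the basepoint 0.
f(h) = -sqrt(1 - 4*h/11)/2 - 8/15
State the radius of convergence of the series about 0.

The radius of convergence is 11/4.

Branch term (-1/2)*sqrt(1 - h/(11/4)): its argument vanishes at h = 11/4, a square-root branch point, modulus 11/4.
The radius of convergence is the smallest modulus among the singular points: 11/4.


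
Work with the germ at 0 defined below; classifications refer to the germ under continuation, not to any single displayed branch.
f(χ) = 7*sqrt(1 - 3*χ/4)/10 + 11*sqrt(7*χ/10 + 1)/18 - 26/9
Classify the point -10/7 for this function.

The point is an algebraic (square-root) branch point.

The term (11/18)*sqrt(1 - χ/(-10/7)) has argument 1 - -10/7/(-10/7) = 0 at -10/7: a square-root (algebraic, two-sheeted) branch point; the remaining terms are analytic or single-valued there.


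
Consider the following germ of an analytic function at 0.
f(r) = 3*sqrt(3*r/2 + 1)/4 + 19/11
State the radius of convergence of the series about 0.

The radius of convergence is 2/3.

Branch term (3/4)*sqrt(1 - r/(-2/3)): its argument vanishes at r = -2/3, a square-root branch point, modulus 2/3.
The radius of convergence is the smallest modulus among the singular points: 2/3.


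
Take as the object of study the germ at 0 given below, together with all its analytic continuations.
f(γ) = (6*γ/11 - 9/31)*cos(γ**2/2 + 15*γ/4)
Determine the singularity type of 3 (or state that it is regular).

There is no denominator, hence no pole anywhere.
The factor cos(γ**2/2 + 15*γ/4) is entire.
So the germ continues analytically to 3.

The point is a regular point.


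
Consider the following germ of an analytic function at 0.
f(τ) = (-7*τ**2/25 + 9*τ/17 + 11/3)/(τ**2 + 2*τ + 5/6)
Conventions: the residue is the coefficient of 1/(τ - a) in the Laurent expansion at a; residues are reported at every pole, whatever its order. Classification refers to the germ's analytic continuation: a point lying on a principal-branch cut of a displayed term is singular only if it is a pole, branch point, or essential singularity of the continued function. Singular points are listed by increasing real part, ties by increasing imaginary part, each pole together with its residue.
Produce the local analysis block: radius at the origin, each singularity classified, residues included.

Radius of convergence at 0: 1 - (1/6)*sqrt(6).
At -1 - (1/6)*sqrt(6): a pole of order 1; residue 463/850 - (2389/1700)*sqrt(6).
At -1 + (1/6)*sqrt(6): a pole of order 1; residue 463/850 + (2389/1700)*sqrt(6).

Denominator factor (τ**2 + 2*τ + 5/6): discriminant 2/3, real irrational roots -1 + (1/6)*sqrt(6) and -1 - (1/6)*sqrt(6); poles of order 1, moduli 1 - (1/6)*sqrt(6) and 1 + (1/6)*sqrt(6).
The radius of convergence is the smallest modulus among the singular points: 1 - (1/6)*sqrt(6).
The factor τ**2 + 2*τ + 5/6 splits as (τ - a)(τ - a') with a = -1 - (1/6)*sqrt(6), a' = -1 + (1/6)*sqrt(6). At the order-1 pole a set g(τ) = (τ - a)*f(τ) = [-7*τ**2/25 + 9*τ/17 + 11/3] / (τ - a').
Simple pole: residue = g(a) at a = -1 - (1/6)*sqrt(6), which is 463/850 - (2389/1700)*sqrt(6).
The factor τ**2 + 2*τ + 5/6 splits as (τ - a)(τ - a') with a = -1 + (1/6)*sqrt(6), a' = -1 - (1/6)*sqrt(6). At the order-1 pole a set g(τ) = (τ - a)*f(τ) = [-7*τ**2/25 + 9*τ/17 + 11/3] / (τ - a').
Simple pole: residue = g(a) at a = -1 + (1/6)*sqrt(6), which is 463/850 + (2389/1700)*sqrt(6).
List the singular points by increasing real part (a conjugate pair: the negative imaginary part first).


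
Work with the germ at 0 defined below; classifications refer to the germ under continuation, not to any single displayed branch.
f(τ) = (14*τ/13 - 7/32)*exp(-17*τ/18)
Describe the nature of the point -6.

There is no denominator, hence no pole anywhere.
The factor exp(-17*τ/18) is entire.
So the germ continues analytically to -6.

The point is a regular point.


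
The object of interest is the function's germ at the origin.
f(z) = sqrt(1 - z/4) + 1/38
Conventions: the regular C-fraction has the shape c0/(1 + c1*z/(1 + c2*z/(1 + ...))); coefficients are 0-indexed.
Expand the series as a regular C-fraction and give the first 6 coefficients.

Taylor coefficients (expand at 0): a_0 = 39/38, a_1 = -1/8, a_2 = -1/128, a_3 = -1/1024, a_4 = -5/32768, a_5 = -7/262144.
c0 = a_0 = 39/38. Peel one level at a time: if S = 1 + c*z/S' with S'(0) = 1, then c is the z-coefficient of S and S' = c*z/(S - 1).
S_1 = c0/f = 1 + (19/156)*z + (2185/97344)*z^2 + ...; c1 = 19/156.
S_2 = c1*z/(S_1 - 1) = 1 + (-115/624)*z + (-1/256)*z^2 + ...; c2 = -115/624.
S_3 = c2*z/(S_2 - 1) = 1 + (-39/1840)*z + (-7449/3385600)*z^2 + ...; c3 = -39/1840.
S_4 = c3*z/(S_3 - 1) = 1 + (-191/1840)*z + (-1/256)*z^2 + ...; c4 = -191/1840.
S_5 = c4*z/(S_4 - 1) = 1 + (-115/3056)*z + ...; c5 = -115/3056.

The regular C-fraction coefficients are [39/38, 19/156, -115/624, -39/1840, -191/1840, -115/3056].


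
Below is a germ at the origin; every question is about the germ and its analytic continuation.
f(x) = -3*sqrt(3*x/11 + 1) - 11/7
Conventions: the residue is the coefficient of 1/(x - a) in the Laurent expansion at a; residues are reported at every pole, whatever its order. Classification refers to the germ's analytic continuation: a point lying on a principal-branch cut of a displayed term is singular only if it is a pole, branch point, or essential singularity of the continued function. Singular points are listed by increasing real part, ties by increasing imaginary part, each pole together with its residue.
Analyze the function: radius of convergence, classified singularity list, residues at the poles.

Branch term (-3)*sqrt(1 - x/(-11/3)): its argument vanishes at x = -11/3, a square-root branch point, modulus 11/3.
The radius of convergence is the smallest modulus among the singular points: 11/3.

Radius of convergence at 0: 11/3.
At -11/3: an algebraic (square-root) branch point.


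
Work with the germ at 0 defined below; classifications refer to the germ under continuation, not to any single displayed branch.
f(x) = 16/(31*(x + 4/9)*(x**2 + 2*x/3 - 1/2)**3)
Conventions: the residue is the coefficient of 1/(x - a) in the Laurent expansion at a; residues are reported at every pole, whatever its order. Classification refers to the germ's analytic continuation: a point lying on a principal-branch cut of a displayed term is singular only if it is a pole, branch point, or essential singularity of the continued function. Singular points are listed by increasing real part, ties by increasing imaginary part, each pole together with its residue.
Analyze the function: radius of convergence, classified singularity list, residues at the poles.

Radius of convergence at 0: 4/9.
At -1/3 - (1/6)*sqrt(22): a pole of order 3; residue 34012224/28292863 + (2537742312/37657800653)*sqrt(22).
At -4/9: a pole of order 1; residue -68024448/28292863.
At -1/3 + (1/6)*sqrt(22): a pole of order 3; residue 34012224/28292863 - (2537742312/37657800653)*sqrt(22).

Denominator factor (x + 4/9): pole of order 1 at -4/9, modulus 4/9.
Denominator factor (x**2 + 2*x/3 - 1/2)^3: discriminant 22/9, real irrational roots -1/3 + (1/6)*sqrt(22) and -1/3 - (1/6)*sqrt(22); poles of order 3, moduli -1/3 + (1/6)*sqrt(22) and 1/3 + (1/6)*sqrt(22).
The radius of convergence is the smallest modulus among the singular points: 4/9.
The factor x**2 + 2*x/3 - 1/2 splits as (x - a)(x - a') with a = -1/3 - (1/6)*sqrt(22), a' = -1/3 + (1/6)*sqrt(22). At the order-3 pole a set g(x) = (x - a)^3*f(x) = [16/(31*(x + 4/9))] / (x - a')^3.
Order-3 pole: residue = g''(a)/2; g''(-1/3 - (1/6)*sqrt(22)) = 68024448/28292863 + (5075484624/37657800653)*sqrt(22), so the residue is 34012224/28292863 + (2537742312/37657800653)*sqrt(22).
At the order-1 pole -4/9 set g(x) = (x - (-4/9))*f(x) = 16/(31*(x**2 + 2*x/3 - 1/2)**3).
Simple pole: residue = g(a) at a = -4/9, which is -68024448/28292863.
The factor x**2 + 2*x/3 - 1/2 splits as (x - a)(x - a') with a = -1/3 + (1/6)*sqrt(22), a' = -1/3 - (1/6)*sqrt(22). At the order-3 pole a set g(x) = (x - a)^3*f(x) = [16/(31*(x + 4/9))] / (x - a')^3.
Order-3 pole: residue = g''(a)/2; g''(-1/3 + (1/6)*sqrt(22)) = 68024448/28292863 - (5075484624/37657800653)*sqrt(22), so the residue is 34012224/28292863 - (2537742312/37657800653)*sqrt(22).
List the singular points by increasing real part (a conjugate pair: the negative imaginary part first).


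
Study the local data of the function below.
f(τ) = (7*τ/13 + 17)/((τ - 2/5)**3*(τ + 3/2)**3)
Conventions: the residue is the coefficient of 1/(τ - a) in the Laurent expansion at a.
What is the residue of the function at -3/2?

At the order-3 pole -3/2 set g(τ) = (τ - (-3/2))^3*f(τ) = (7*τ/13 + 17)/(τ - 2/5)**3.
Order-3 pole: residue = g''(a)/2; g''(-3/2) = -260580000/32189287, so the residue is -130290000/32189287.

The residue is -130290000/32189287.


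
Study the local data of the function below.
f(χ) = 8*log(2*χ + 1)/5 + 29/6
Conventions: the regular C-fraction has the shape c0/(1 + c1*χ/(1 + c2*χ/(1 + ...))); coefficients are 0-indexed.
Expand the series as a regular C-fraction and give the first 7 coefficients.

Taylor coefficients (expand at 0): a_0 = 29/6, a_1 = 16/5, a_2 = -16/5, a_3 = 64/15, a_4 = -32/5, a_5 = 256/25, a_6 = -256/15.
c0 = a_0 = 29/6. Peel one level at a time: if S = 1 + c*χ/S' with S'(0) = 1, then c is the χ-coefficient of S and S' = c*χ/(S - 1).
S_1 = c0/f = 1 + (-96/145)*χ + (23136/21025)*χ^2 + ...; c1 = -96/145.
S_2 = c1*χ/(S_1 - 1) = 1 + (241/145)*χ + (-1/3)*χ^2 + ...; c2 = 241/145.
S_3 = c2*χ/(S_2 - 1) = 1 + (145/723)*χ + (-83810/522729)*χ^2 + ...; c3 = 145/723.
S_4 = c3*χ/(S_3 - 1) = 1 + (578/723)*χ + (-4/15)*χ^2 + ...; c4 = 578/723.
S_5 = c4*χ/(S_4 - 1) = 1 + (482/1445)*χ + (-464166/2088025)*χ^2 + ...; c5 = 482/1445.
S_6 = c5*χ/(S_5 - 1) = 1 + (963/1445)*χ + ...; c6 = 963/1445.

The regular C-fraction coefficients are [29/6, -96/145, 241/145, 145/723, 578/723, 482/1445, 963/1445].


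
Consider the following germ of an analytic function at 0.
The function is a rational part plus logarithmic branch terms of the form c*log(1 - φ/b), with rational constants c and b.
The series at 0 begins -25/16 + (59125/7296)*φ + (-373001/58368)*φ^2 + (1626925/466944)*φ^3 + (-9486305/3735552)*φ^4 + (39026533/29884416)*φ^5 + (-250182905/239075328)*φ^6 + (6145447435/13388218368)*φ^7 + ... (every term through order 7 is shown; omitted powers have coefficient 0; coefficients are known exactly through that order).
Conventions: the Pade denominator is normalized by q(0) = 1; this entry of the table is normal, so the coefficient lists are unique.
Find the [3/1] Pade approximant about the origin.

Taylor coefficients needed (read off): a_0 = -25/16, a_1 = 59125/7296, a_2 = -373001/58368, a_3 = 1626925/466944, a_4 = -9486305/3735552.
Write the denominator as Q(φ) = 1 + q1*φ. Requiring Q*f - P = O(φ^5) with deg P <= 3 kills the coefficients of φ^4..φ^4 in Q*f:
  φ^4: a_4 + q1*a_3 = 0, i.e. -9486305/3735552 + (1626925/466944)*q1 = 0.
Solving this linear system: q1 = 1897261/2603080.
The numerator is Q*f truncated at degree 3: P0 = a_0 = -25/16; P1 = a_1 + q1*a_0 = 103342445/14837556; P2 = a_2 + q1*a_1 = -9576431/19783408; P3 = a_3 + q1*a_2 = -116082851/98917040.

The Pade approximant has numerator coefficients [-25/16, 103342445/14837556, -9576431/19783408, -116082851/98917040]; denominator coefficients [1, 1897261/2603080].


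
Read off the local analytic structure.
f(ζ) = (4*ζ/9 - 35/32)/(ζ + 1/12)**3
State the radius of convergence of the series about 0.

Denominator factor (ζ + 1/12)^3: pole of order 3 at -1/12, modulus 1/12.
The radius of convergence is the smallest modulus among the singular points: 1/12.

The radius of convergence is 1/12.


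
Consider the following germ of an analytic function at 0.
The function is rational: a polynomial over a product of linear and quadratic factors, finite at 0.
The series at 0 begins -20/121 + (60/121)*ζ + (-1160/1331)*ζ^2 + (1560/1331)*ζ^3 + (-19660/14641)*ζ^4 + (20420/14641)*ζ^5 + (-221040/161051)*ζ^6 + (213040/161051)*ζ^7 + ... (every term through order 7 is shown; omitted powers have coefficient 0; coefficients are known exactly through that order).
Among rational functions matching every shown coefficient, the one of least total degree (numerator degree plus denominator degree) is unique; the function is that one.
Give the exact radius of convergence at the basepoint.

The radius of convergence is 1.

No rational of total degree below 5 reproduces all 8 coefficients; solving the [0/5] Pade equations on them gives f(ζ) = -5/(4*(ζ + 1)*(ζ**2 + 11*ζ/4 + 11/4)**2), whose expansion matches every shown term.
Denominator factor (ζ**2 + 11*ζ/4 + 11/4)^2: discriminant -55/16, complex-conjugate roots (-11/8) + ((1/8)*sqrt(55))*i and (-11/8) - ((1/8)*sqrt(55))*i; poles of order 2, moduli (1/2)*sqrt(11) and (1/2)*sqrt(11).
Denominator factor (ζ + 1): pole of order 1 at -1, modulus 1.
The radius of convergence is the smallest modulus among the singular points: 1.
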